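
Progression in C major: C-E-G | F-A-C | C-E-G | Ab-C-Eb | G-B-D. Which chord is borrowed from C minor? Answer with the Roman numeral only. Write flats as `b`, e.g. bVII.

The diatonic triads in C major are C, Dm, Em, F, G, Am, Bdim. C–E–G = C, F–A–C = F and G–B–D = G are all diatonic. Ab–C–Eb is not: scale degree 6 in C major carries Am (vi). In C minor the chord on that degree is Ab, so here it functions as bVI, borrowed from the parallel minor.

bVI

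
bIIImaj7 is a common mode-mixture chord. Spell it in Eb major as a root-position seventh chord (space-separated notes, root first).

Gb Bb Db F

bIIImaj7 is built on the lowered scale degree 3. In Eb major degree 3 is G; lowered it becomes Gb. Stacking thirds in Eb minor on Gb gives Gb–Bb–Db–F.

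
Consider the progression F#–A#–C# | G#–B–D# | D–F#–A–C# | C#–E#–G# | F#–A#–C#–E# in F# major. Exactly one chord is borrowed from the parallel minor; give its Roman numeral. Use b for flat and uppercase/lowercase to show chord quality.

The diatonic triads in F# major are F#, G#m, A#m, B, C#, D#m, E#dim. F#–A#–C# = F#, G#–B–D# = G#m, C#–E#–G# = C# and F#–A#–C#–E# = F#maj7 are all diatonic. D–F#–A–C# is not: scale degree 6 in F# major carries D#m (vi). In F# minor the chord on that degree is Dmaj7, so here it functions as bVImaj7, borrowed from the parallel minor.

bVImaj7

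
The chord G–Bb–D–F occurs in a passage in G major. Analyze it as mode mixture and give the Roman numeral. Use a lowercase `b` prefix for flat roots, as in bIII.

i7

G is scale degree 1 in G major. Diatonically G major has G (I) on that degree; G–Bb–D–F is instead the minor-seventh chord native to G minor, so it takes the label i7.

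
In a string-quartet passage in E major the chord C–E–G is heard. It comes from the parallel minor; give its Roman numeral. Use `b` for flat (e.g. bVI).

The root C is the lowered 6th scale degree — diatonically E major has C# there. Diatonically E major has C#m (vi) on that degree; C–E–G is instead the major chord native to E minor, so it takes the label bVI.

bVI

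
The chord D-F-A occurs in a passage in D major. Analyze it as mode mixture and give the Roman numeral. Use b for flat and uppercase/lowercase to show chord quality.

D is scale degree 1 in D major. Diatonically D major has D (I) on that degree; D–F–A is instead the minor chord native to D minor, so it takes the label i.

i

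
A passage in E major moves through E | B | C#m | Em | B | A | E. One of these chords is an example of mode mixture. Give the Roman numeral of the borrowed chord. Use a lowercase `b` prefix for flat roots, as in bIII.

In E major the diatonic chords are E, F#m, G#m, A, B, C#m, D#dim. E, B, C#m and A all belong to that set. Em (E–G–B) doesn't fit — on degree 1 E major would have E (I). Em is the degree-1 chord of E minor, so it is the borrowed i.

i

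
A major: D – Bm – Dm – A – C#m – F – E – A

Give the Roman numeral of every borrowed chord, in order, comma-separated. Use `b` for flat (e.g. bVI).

iv, bVI

A major has the diatonic set A, Bm, C#m, D, E, F#m, G#dim. Of the given chords, D, Bm, A, C#m and E are diatonic. Dm (D–F–A) doesn't fit — on degree 4 A major would have D (IV). Dm is the degree-4 chord of A minor, so it is the borrowed iv. F (F–A–C) doesn't fit — on degree 6 A major would have F#m (vi). F is the degree-6 chord of A minor, so it is the borrowed bVI.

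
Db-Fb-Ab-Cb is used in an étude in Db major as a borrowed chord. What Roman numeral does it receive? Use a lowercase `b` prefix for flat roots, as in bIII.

The root Db is the diatonic 1st degree of Db major; the borrowing shows in the chord quality. The diatonic chord on degree 1 would be Db (I), but Db–Fb–Ab–Cb is the minor-seventh chord from Db minor. As a borrowed chord it is labeled i7.

i7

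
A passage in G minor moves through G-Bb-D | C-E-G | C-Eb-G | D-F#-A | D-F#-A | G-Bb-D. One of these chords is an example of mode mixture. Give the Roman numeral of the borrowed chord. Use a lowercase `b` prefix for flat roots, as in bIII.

IV

In G minor (with V from harmonic minor) the diatonic chords are Gm, Adim, Bb, Cm, D, Eb, F. G–Bb–D = Gm, C–Eb–G = Cm and D–F#–A = D are all diatonic. C–E–G is not: scale degree 4 in G minor carries Cm (iv). In G major the chord on that degree is C, so here it functions as IV, borrowed from the parallel major.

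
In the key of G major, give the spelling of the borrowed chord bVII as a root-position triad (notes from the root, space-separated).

The root of bVII is the lowered 7th degree: F# becomes F. In G minor the chord on F is F–A–C.

F A C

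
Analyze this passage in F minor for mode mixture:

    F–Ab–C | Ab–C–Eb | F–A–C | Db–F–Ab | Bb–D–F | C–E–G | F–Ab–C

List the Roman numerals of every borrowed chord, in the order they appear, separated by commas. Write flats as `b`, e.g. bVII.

The diatonic triads in F minor (with V from harmonic minor) are Fm, Gdim, Ab, Bbm, C, Db, Eb. F–Ab–C = Fm, Ab–C–Eb = Ab, Db–F–Ab = Db and C–E–G = C all belong to that set. F–A–C is not: scale degree 1 in F minor carries Fm (i). In F major the chord on that degree is F, so here it functions as I, borrowed from the parallel major. But Bb–D–F is foreign: the diatonic iv on degree 4 is Bbm, whereas Bb comes from F major. It is labeled IV.

I, IV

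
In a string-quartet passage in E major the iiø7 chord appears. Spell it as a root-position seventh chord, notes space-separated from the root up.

F# A C E

The root, F#, is scale degree 2 — the same note in E major and E minor; only the chord quality changes. In E minor the chord on F# is F#–A–C–E.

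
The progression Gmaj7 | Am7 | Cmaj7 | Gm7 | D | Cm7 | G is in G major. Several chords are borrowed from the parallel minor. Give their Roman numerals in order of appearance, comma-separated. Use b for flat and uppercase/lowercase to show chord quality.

The diatonic triads in G major are G, Am, Bm, C, D, Em, F#dim. Gmaj7, Am7, Cmaj7, D and G all belong to that set. Gm7 (G–Bb–D–F) doesn't fit — on degree 1 G major would have G (I). Gm7 is the degree-1 chord of G minor, so it is the borrowed i7. But Cm7 (C–Eb–G–Bb) is foreign: the diatonic IV on degree 4 is C, whereas Cm7 comes from G minor. It is labeled iv7.

i7, iv7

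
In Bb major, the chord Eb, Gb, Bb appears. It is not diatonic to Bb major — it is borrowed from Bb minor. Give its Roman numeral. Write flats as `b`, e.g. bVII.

iv

Eb is scale degree 4 in Bb major. Diatonically Bb major has Eb (IV) on that degree; Eb–Gb–Bb is instead the minor chord native to Bb minor, so it takes the label iv.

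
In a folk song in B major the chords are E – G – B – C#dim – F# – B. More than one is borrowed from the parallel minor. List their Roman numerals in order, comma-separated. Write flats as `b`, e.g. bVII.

bVI, ii°

B major has the diatonic set B, C#m, D#m, E, F#, G#m, A#dim. Of the given chords, E, B and F# are diatonic. G (G–B–D) doesn't fit — on degree 6 B major would have G#m (vi). G is the degree-6 chord of B minor, so it is the borrowed bVI. But C#dim (C#–E–G) is foreign: the diatonic ii on degree 2 is C#m, whereas C#dim comes from B minor. It is labeled ii°.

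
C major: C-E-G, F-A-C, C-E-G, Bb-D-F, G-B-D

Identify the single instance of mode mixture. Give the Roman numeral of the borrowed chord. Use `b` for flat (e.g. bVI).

bVII

C major has the diatonic set C, Dm, Em, F, G, Am, Bdim. C–E–G = C, F–A–C = F and G–B–D = G are all diatonic. But Bb–D–F is foreign: the diatonic vii° on degree 7 is Bdim, whereas Bb comes from C minor. It is labeled bVII.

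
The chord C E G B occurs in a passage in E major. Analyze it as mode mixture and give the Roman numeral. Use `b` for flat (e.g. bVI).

bVImaj7

In E major scale degree 6 is C#; C is its lowered form, from E minor. The diatonic chord on degree 6 would be C#m (vi), but C–E–G–B is the major-seventh chord from E minor. As a borrowed chord it is labeled bVImaj7.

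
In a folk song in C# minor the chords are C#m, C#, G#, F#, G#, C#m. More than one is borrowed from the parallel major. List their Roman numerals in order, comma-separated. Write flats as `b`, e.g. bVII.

The diatonic triads in C# minor (with V from harmonic minor) are C#m, D#dim, E, F#m, G#, A, B. C#m and G# are both diatonic. C# (C#–E#–G#) is not: scale degree 1 in C# minor carries C#m (i). In C# major the chord on that degree is C#, so here it functions as I, borrowed from the parallel major. F# (F#–A#–C#) is not: scale degree 4 in C# minor carries F#m (iv). In C# major the chord on that degree is F#, so here it functions as IV, borrowed from the parallel major.

I, IV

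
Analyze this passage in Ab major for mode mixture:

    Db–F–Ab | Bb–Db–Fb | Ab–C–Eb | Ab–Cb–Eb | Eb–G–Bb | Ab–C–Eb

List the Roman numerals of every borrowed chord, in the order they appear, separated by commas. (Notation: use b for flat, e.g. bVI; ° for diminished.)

The diatonic triads in Ab major are Ab, Bbm, Cm, Db, Eb, Fm, Gdim. Db–F–Ab = Db, Ab–C–Eb = Ab and Eb–G–Bb = Eb are all diatonic. Bb–Db–Fb is not: scale degree 2 in Ab major carries Bbm (ii). In Ab minor the chord on that degree is Bbdim, so here it functions as ii°, borrowed from the parallel minor. Ab–Cb–Eb is not: scale degree 1 in Ab major carries Ab (I). In Ab minor the chord on that degree is Abm, so here it functions as i, borrowed from the parallel minor.

ii°, i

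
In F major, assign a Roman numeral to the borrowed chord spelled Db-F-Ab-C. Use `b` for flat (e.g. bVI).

In F major scale degree 6 is D; Db is its lowered form, from F minor. The diatonic chord on degree 6 would be Dm (vi), but Db–F–Ab–C is the major-seventh chord from F minor. As a borrowed chord it is labeled bVImaj7.

bVImaj7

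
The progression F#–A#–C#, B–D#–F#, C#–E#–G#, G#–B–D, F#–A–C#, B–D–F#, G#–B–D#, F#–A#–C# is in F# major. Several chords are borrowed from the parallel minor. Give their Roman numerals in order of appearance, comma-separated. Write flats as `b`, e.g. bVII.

ii°, i, iv

F# major has the diatonic set F#, G#m, A#m, B, C#, D#m, E#dim. Of the given chords, F#–A#–C# = F#, B–D#–F# = B, C#–E#–G# = C# and G#–B–D# = G#m are diatonic. But G#–B–D is foreign: the diatonic ii on degree 2 is G#m, whereas G#dim comes from F# minor. It is labeled ii°. F#–A–C# doesn't fit — on degree 1 F# major would have F# (I). F#m is the degree-1 chord of F# minor, so it is the borrowed i. B–D–F# doesn't fit — on degree 4 F# major would have B (IV). Bm is the degree-4 chord of F# minor, so it is the borrowed iv.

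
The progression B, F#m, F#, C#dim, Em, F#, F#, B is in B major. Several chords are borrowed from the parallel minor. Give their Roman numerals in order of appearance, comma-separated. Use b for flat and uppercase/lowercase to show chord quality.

In B major the diatonic chords are B, C#m, D#m, E, F#, G#m, A#dim. Of the given chords, B and F# are diatonic. But F#m (F#–A–C#) is foreign: the diatonic V on degree 5 is F#, whereas F#m comes from B minor. It is labeled v. C#dim (C#–E–G) is not: scale degree 2 in B major carries C#m (ii). In B minor the chord on that degree is C#dim, so here it functions as ii°, borrowed from the parallel minor. But Em (E–G–B) is foreign: the diatonic IV on degree 4 is E, whereas Em comes from B minor. It is labeled iv.

v, ii°, iv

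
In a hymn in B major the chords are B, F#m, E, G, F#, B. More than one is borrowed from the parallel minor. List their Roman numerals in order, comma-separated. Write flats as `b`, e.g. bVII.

B major has the diatonic set B, C#m, D#m, E, F#, G#m, A#dim. B, E and F# are all diatonic. F#m (F#–A–C#) is not: scale degree 5 in B major carries F# (V). In B minor the chord on that degree is F#m, so here it functions as v, borrowed from the parallel minor. But G (G–B–D) is foreign: the diatonic vi on degree 6 is G#m, whereas G comes from B minor. It is labeled bVI.

v, bVI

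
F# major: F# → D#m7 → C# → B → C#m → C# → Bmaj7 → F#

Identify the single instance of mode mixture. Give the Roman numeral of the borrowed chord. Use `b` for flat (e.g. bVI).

The diatonic triads in F# major are F#, G#m, A#m, B, C#, D#m, E#dim. F#, D#m7, C#, B and Bmaj7 are all diatonic. But C#m (C#–E–G#) is foreign: the diatonic V on degree 5 is C#, whereas C#m comes from F# minor. It is labeled v.

v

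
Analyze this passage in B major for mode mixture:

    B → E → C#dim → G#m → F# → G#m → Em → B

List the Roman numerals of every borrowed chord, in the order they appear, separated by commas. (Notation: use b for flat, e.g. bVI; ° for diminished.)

ii°, iv

The diatonic triads in B major are B, C#m, D#m, E, F#, G#m, A#dim. B, E, G#m and F# all belong to that set. But C#dim (C#–E–G) is foreign: the diatonic ii on degree 2 is C#m, whereas C#dim comes from B minor. It is labeled ii°. But Em (E–G–B) is foreign: the diatonic IV on degree 4 is E, whereas Em comes from B minor. It is labeled iv.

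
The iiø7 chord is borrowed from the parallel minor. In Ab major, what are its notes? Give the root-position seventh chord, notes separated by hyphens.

iiø7 is built on scale degree 2, which is Bb in both Ab major and its parallel. Stacking thirds in Ab minor on Bb gives Bb–Db–Fb–Ab.

Bb-Db-Fb-Ab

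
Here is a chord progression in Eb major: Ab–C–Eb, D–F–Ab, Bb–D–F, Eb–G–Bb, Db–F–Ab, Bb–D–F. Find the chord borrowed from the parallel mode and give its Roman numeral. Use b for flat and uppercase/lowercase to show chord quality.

bVII

In Eb major the diatonic chords are Eb, Fm, Gm, Ab, Bb, Cm, Ddim. Ab–C–Eb = Ab, D–F–Ab = Ddim, Bb–D–F = Bb and Eb–G–Bb = Eb all belong to that set. Db–F–Ab is not: scale degree 7 in Eb major carries Ddim (vii°). In Eb minor the chord on that degree is Db, so here it functions as bVII, borrowed from the parallel minor.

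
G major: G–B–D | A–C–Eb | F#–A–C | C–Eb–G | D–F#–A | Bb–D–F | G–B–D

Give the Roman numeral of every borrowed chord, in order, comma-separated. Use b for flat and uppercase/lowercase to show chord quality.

The diatonic triads in G major are G, Am, Bm, C, D, Em, F#dim. G–B–D = G, F#–A–C = F#dim and D–F#–A = D all belong to that set. But A–C–Eb is foreign: the diatonic ii on degree 2 is Am, whereas Adim comes from G minor. It is labeled ii°. C–Eb–G is not: scale degree 4 in G major carries C (IV). In G minor the chord on that degree is Cm, so here it functions as iv, borrowed from the parallel minor. But Bb–D–F is foreign: the diatonic iii on degree 3 is Bm, whereas Bb comes from G minor. It is labeled bIII.

ii°, iv, bIII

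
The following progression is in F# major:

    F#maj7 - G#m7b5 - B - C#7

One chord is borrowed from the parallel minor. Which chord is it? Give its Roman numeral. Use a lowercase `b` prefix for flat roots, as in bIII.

iiø7

The diatonic triads in F# major are F#, G#m, A#m, B, C#, D#m, E#dim. F#maj7, B and C#7 are all diatonic. G#m7b5 (G#–B–D–F#) doesn't fit — on degree 2 F# major would have G#m (ii). G#m7b5 is the degree-2 chord of F# minor, so it is the borrowed iiø7.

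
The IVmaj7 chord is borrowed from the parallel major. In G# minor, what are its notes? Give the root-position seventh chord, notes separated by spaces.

The root, C#, is scale degree 4 — the same note in G# minor and G# major; only the chord quality changes. In G# major the chord on C# is C#–E#–G#–B#.

C# E# G# B#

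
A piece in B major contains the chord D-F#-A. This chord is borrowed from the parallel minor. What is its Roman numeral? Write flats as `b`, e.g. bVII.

bIII

The root D is the lowered 3rd scale degree — diatonically B major has D# there. The diatonic chord on degree 3 would be D#m (iii), but D–F#–A is the major chord from B minor. As a borrowed chord it is labeled bIII.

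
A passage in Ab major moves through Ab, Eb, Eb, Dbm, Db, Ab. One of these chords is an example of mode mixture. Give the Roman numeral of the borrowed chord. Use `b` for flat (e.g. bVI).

iv

Ab major has the diatonic set Ab, Bbm, Cm, Db, Eb, Fm, Gdim. Of the given chords, Ab, Eb and Db are diatonic. Dbm (Db–Fb–Ab) is not: scale degree 4 in Ab major carries Db (IV). In Ab minor the chord on that degree is Dbm, so here it functions as iv, borrowed from the parallel minor.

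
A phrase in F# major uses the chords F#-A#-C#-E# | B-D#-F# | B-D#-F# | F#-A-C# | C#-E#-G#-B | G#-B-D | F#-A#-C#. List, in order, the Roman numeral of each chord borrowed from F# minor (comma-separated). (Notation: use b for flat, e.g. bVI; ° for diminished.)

The diatonic triads in F# major are F#, G#m, A#m, B, C#, D#m, E#dim. Of the given chords, F#–A#–C#–E# = F#maj7, B–D#–F# = B, C#–E#–G#–B = C#7 and F#–A#–C# = F# are diatonic. F#–A–C# doesn't fit — on degree 1 F# major would have F# (I). F#m is the degree-1 chord of F# minor, so it is the borrowed i. But G#–B–D is foreign: the diatonic ii on degree 2 is G#m, whereas G#dim comes from F# minor. It is labeled ii°.

i, ii°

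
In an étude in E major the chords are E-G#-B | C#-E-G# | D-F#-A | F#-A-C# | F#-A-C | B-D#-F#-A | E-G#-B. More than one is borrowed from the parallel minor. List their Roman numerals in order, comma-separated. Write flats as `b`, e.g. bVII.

E major has the diatonic set E, F#m, G#m, A, B, C#m, D#dim. E–G#–B = E, C#–E–G# = C#m, F#–A–C# = F#m and B–D#–F#–A = B7 all belong to that set. D–F#–A doesn't fit — on degree 7 E major would have D#dim (vii°). D is the degree-7 chord of E minor, so it is the borrowed bVII. But F#–A–C is foreign: the diatonic ii on degree 2 is F#m, whereas F#dim comes from E minor. It is labeled ii°.

bVII, ii°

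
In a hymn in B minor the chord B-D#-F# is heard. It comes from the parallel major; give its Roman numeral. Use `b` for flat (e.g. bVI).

I

The root B is the diatonic 1st degree of B minor; the borrowing shows in the chord quality. B–D#–F# is a major chord — the form found in B major, not the diatonic i (Bm). Borrowed into B minor it is written I.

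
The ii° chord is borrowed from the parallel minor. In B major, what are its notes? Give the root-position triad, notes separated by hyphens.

C#-E-G

The root, C#, is scale degree 2 — the same note in B major and B minor; only the chord quality changes. In B minor the chord on C# is C#–E–G.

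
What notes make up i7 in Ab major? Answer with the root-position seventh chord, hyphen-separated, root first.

i7 is built on scale degree 1, which is Ab in both Ab major and its parallel. Building the minor-seventh chord from the parallel minor on Ab: Ab–Cb–Eb–Gb.

Ab-Cb-Eb-Gb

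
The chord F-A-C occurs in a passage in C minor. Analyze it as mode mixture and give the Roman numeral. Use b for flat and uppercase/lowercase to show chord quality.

F is scale degree 4 in C minor. F–A–C is a major chord — the form found in C major, not the diatonic iv (Fm). Borrowed into C minor it is written IV.

IV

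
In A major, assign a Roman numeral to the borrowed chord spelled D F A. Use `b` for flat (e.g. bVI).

D is scale degree 4 in A major. Diatonically A major has D (IV) on that degree; D–F–A is instead the minor chord native to A minor, so it takes the label iv.

iv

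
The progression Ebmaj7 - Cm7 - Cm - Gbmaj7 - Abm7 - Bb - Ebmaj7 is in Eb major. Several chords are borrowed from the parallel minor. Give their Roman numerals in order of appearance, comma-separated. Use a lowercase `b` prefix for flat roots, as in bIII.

The diatonic triads in Eb major are Eb, Fm, Gm, Ab, Bb, Cm, Ddim. Ebmaj7, Cm7, Cm and Bb are all diatonic. But Gbmaj7 (Gb–Bb–Db–F) is foreign: the diatonic iii on degree 3 is Gm, whereas Gbmaj7 comes from Eb minor. It is labeled bIIImaj7. Abm7 (Ab–Cb–Eb–Gb) is not: scale degree 4 in Eb major carries Ab (IV). In Eb minor the chord on that degree is Abm7, so here it functions as iv7, borrowed from the parallel minor.

bIIImaj7, iv7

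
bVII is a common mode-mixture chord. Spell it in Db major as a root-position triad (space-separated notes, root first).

Cb Eb Gb

Scale degree 7 in Db major is C. bVII uses the lowered form, Cb, taken from Db minor. In Db minor the chord on Cb is Cb–Eb–Gb.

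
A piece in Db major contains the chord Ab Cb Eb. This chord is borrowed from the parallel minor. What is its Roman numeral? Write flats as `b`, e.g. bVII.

v

Ab is scale degree 5 in Db major. Ab–Cb–Eb is a minor chord — the form found in Db minor, not the diatonic V (Ab). Borrowed into Db major it is written v.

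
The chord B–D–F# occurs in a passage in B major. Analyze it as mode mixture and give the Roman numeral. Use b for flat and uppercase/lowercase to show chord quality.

i

The root B is the diatonic 1st degree of B major; the borrowing shows in the chord quality. Diatonically B major has B (I) on that degree; B–D–F# is instead the minor chord native to B minor, so it takes the label i.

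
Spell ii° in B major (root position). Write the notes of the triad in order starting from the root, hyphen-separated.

The root, C#, is scale degree 2 — the same note in B major and B minor; only the chord quality changes. Stacking thirds in B minor on C# gives C#–E–G.

C#-E-G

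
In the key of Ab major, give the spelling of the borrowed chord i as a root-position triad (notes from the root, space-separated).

Ab Cb Eb

The root, Ab, is scale degree 1 — the same note in Ab major and Ab minor; only the chord quality changes. In Ab minor the chord on Ab is Ab–Cb–Eb.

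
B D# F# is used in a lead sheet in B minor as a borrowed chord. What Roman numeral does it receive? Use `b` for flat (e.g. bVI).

I

B is scale degree 1 in B minor. Diatonically B minor has Bm (i) on that degree; B–D#–F# is instead the major chord native to B major, so it takes the label I.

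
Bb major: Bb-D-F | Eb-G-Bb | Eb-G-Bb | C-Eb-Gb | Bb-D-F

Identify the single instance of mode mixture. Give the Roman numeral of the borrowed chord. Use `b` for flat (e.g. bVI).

ii°

In Bb major the diatonic chords are Bb, Cm, Dm, Eb, F, Gm, Adim. Bb–D–F = Bb and Eb–G–Bb = Eb both belong to that set. But C–Eb–Gb is foreign: the diatonic ii on degree 2 is Cm, whereas Cdim comes from Bb minor. It is labeled ii°.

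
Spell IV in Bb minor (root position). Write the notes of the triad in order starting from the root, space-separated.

IV is built on scale degree 4, which is Eb in both Bb minor and its parallel. Stacking thirds in Bb major on Eb gives Eb–G–Bb.

Eb G Bb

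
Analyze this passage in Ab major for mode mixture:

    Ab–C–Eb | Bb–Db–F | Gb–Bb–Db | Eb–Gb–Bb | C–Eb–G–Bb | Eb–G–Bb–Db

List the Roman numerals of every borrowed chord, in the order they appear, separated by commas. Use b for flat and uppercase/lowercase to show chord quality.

bVII, v

In Ab major the diatonic chords are Ab, Bbm, Cm, Db, Eb, Fm, Gdim. Ab–C–Eb = Ab, Bb–Db–F = Bbm, C–Eb–G–Bb = Cm7 and Eb–G–Bb–Db = Eb7 are all diatonic. Gb–Bb–Db doesn't fit — on degree 7 Ab major would have Gdim (vii°). Gb is the degree-7 chord of Ab minor, so it is the borrowed bVII. Eb–Gb–Bb doesn't fit — on degree 5 Ab major would have Eb (V). Ebm is the degree-5 chord of Ab minor, so it is the borrowed v.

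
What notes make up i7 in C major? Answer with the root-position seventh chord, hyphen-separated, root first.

C-Eb-G-Bb

i7 is built on scale degree 1, which is C in both C major and its parallel. Stacking thirds in C minor on C gives C–Eb–G–Bb.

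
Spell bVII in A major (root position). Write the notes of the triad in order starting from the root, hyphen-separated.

G-B-D

Scale degree 7 in A major is G#. bVII uses the lowered form, G, taken from A minor. Stacking thirds in A minor on G gives G–B–D.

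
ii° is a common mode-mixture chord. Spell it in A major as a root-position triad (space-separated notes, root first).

ii° is built on scale degree 2, which is B in both A major and its parallel. Building the diminished chord from the parallel minor on B: B–D–F.

B D F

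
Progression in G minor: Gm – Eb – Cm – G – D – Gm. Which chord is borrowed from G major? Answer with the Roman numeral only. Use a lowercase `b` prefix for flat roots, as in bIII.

I

G minor has the diatonic set Gm, Adim, Bb, Cm, D, Eb, F (with V from harmonic minor). Of the given chords, Gm, Eb, Cm and D are diatonic. G (G–B–D) doesn't fit — on degree 1 G minor would have Gm (i). G is the degree-1 chord of G major, so it is the borrowed I.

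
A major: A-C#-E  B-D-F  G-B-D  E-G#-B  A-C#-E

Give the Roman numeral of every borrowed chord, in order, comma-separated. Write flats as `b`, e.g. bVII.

In A major the diatonic chords are A, Bm, C#m, D, E, F#m, G#dim. A–C#–E = A and E–G#–B = E both belong to that set. B–D–F is not: scale degree 2 in A major carries Bm (ii). In A minor the chord on that degree is Bdim, so here it functions as ii°, borrowed from the parallel minor. G–B–D is not: scale degree 7 in A major carries G#dim (vii°). In A minor the chord on that degree is G, so here it functions as bVII, borrowed from the parallel minor.

ii°, bVII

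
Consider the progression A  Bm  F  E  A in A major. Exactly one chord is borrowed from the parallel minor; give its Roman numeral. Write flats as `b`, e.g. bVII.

In A major the diatonic chords are A, Bm, C#m, D, E, F#m, G#dim. A, Bm and E all belong to that set. F (F–A–C) is not: scale degree 6 in A major carries F#m (vi). In A minor the chord on that degree is F, so here it functions as bVI, borrowed from the parallel minor.

bVI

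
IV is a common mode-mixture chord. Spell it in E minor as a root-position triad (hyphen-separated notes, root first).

IV is built on scale degree 4, which is A in both E minor and its parallel. Building the major chord from the parallel major on A: A–C#–E.

A-C#-E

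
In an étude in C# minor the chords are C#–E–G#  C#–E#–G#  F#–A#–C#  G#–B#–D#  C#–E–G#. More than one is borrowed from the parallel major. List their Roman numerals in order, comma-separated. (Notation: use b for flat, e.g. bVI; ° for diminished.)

C# minor has the diatonic set C#m, D#dim, E, F#m, G#, A, B (with V from harmonic minor). Of the given chords, C#–E–G# = C#m and G#–B#–D# = G# are diatonic. But C#–E#–G# is foreign: the diatonic i on degree 1 is C#m, whereas C# comes from C# major. It is labeled I. F#–A#–C# is not: scale degree 4 in C# minor carries F#m (iv). In C# major the chord on that degree is F#, so here it functions as IV, borrowed from the parallel major.

I, IV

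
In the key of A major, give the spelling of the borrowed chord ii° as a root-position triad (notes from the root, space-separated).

B D F

ii° is built on scale degree 2, which is B in both A major and its parallel. In A minor the chord on B is B–D–F.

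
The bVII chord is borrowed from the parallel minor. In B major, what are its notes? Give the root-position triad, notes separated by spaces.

A C# E

bVII is built on the lowered scale degree 7. In B major degree 7 is A#; lowered it becomes A. Building the major chord from the parallel minor on A: A–C#–E.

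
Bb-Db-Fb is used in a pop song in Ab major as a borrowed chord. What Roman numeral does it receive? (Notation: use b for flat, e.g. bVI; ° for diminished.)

Bb is scale degree 2 in Ab major. Diatonically Ab major has Bbm (ii) on that degree; Bb–Db–Fb is instead the diminished chord native to Ab minor, so it takes the label ii°.

ii°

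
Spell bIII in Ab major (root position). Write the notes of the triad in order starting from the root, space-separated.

Scale degree 3 in Ab major is C. bIII uses the lowered form, Cb, taken from Ab minor. In Ab minor the chord on Cb is Cb–Eb–Gb.

Cb Eb Gb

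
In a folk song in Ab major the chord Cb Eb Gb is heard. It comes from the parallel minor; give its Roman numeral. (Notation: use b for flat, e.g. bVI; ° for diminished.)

bIII

In Ab major scale degree 3 is C; Cb is its lowered form, from Ab minor. Diatonically Ab major has Cm (iii) on that degree; Cb–Eb–Gb is instead the major chord native to Ab minor, so it takes the label bIII.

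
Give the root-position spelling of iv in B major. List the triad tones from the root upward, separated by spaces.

iv is built on scale degree 4, which is E in both B major and its parallel. In B minor the chord on E is E–G–B.

E G B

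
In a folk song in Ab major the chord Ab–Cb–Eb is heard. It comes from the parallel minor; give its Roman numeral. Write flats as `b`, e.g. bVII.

i

The root Ab is the diatonic 1st degree of Ab major; the borrowing shows in the chord quality. The diatonic chord on degree 1 would be Ab (I), but Ab–Cb–Eb is the minor chord from Ab minor. As a borrowed chord it is labeled i.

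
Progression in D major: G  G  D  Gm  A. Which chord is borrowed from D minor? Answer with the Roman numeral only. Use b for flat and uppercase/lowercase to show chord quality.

iv

The diatonic triads in D major are D, Em, F#m, G, A, Bm, C#dim. Of the given chords, G, D and A are diatonic. Gm (G–Bb–D) is not: scale degree 4 in D major carries G (IV). In D minor the chord on that degree is Gm, so here it functions as iv, borrowed from the parallel minor.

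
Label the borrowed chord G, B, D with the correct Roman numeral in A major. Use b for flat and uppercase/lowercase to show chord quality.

bVII

In A major scale degree 7 is G#; G is its lowered form, from A minor. Diatonically A major has G#dim (vii°) on that degree; G–B–D is instead the major chord native to A minor, so it takes the label bVII.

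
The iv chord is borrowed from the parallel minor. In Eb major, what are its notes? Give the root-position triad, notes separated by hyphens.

Ab-Cb-Eb

The root, Ab, is scale degree 4 — the same note in Eb major and Eb minor; only the chord quality changes. Stacking thirds in Eb minor on Ab gives Ab–Cb–Eb.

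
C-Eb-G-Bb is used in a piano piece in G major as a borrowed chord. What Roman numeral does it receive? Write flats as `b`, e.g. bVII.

The root C is the diatonic 4th degree of G major; the borrowing shows in the chord quality. Diatonically G major has C (IV) on that degree; C–Eb–G–Bb is instead the minor-seventh chord native to G minor, so it takes the label iv7.

iv7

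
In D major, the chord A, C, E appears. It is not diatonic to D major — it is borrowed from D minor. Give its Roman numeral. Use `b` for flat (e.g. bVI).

The root A is the diatonic 5th degree of D major; the borrowing shows in the chord quality. Diatonically D major has A (V) on that degree; A–C–E is instead the minor chord native to D minor, so it takes the label v.

v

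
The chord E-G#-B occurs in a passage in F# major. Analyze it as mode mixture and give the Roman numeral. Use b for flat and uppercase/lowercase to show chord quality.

bVII

E is the lowered form of scale degree 7 in F# major (the diatonic degree 7 is E#). E–G#–B is a major chord — the form found in F# minor, not the diatonic vii° (E#dim). Borrowed into F# major it is written bVII.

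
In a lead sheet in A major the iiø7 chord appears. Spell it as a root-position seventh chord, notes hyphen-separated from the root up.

B-D-F-A

The root, B, is scale degree 2 — the same note in A major and A minor; only the chord quality changes. Stacking thirds in A minor on B gives B–D–F–A.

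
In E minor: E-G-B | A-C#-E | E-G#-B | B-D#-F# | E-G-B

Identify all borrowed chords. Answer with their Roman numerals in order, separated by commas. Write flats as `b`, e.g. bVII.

E minor has the diatonic set Em, F#dim, G, Am, B, C, D (with V from harmonic minor). E–G–B = Em and B–D#–F# = B are both diatonic. A–C#–E is not: scale degree 4 in E minor carries Am (iv). In E major the chord on that degree is A, so here it functions as IV, borrowed from the parallel major. E–G#–B doesn't fit — on degree 1 E minor would have Em (i). E is the degree-1 chord of E major, so it is the borrowed I.

IV, I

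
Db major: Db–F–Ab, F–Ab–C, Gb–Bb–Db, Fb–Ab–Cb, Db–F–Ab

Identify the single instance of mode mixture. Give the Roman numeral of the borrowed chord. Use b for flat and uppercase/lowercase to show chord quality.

bIII

Db major has the diatonic set Db, Ebm, Fm, Gb, Ab, Bbm, Cdim. Db–F–Ab = Db, F–Ab–C = Fm and Gb–Bb–Db = Gb all belong to that set. But Fb–Ab–Cb is foreign: the diatonic iii on degree 3 is Fm, whereas Fb comes from Db minor. It is labeled bIII.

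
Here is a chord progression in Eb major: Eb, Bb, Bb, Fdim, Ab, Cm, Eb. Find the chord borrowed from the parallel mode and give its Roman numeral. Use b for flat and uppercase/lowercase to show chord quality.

ii°

Eb major has the diatonic set Eb, Fm, Gm, Ab, Bb, Cm, Ddim. Of the given chords, Eb, Bb, Ab and Cm are diatonic. But Fdim (F–Ab–Cb) is foreign: the diatonic ii on degree 2 is Fm, whereas Fdim comes from Eb minor. It is labeled ii°.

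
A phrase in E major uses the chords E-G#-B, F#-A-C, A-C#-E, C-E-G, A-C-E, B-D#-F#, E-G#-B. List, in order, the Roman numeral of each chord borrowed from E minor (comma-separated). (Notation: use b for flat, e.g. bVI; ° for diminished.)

ii°, bVI, iv

In E major the diatonic chords are E, F#m, G#m, A, B, C#m, D#dim. Of the given chords, E–G#–B = E, A–C#–E = A and B–D#–F# = B are diatonic. F#–A–C doesn't fit — on degree 2 E major would have F#m (ii). F#dim is the degree-2 chord of E minor, so it is the borrowed ii°. C–E–G is not: scale degree 6 in E major carries C#m (vi). In E minor the chord on that degree is C, so here it functions as bVI, borrowed from the parallel minor. A–C–E is not: scale degree 4 in E major carries A (IV). In E minor the chord on that degree is Am, so here it functions as iv, borrowed from the parallel minor.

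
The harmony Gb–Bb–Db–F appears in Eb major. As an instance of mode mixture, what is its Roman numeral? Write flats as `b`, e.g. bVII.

In Eb major scale degree 3 is G; Gb is its lowered form, from Eb minor. Gb–Bb–Db–F is a major-seventh chord — the form found in Eb minor, not the diatonic iii (Gm). Borrowed into Eb major it is written bIIImaj7.

bIIImaj7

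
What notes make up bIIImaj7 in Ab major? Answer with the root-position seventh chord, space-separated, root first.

Scale degree 3 in Ab major is C. bIIImaj7 uses the lowered form, Cb, taken from Ab minor. Building the major-seventh chord from the parallel minor on Cb: Cb–Eb–Gb–Bb.

Cb Eb Gb Bb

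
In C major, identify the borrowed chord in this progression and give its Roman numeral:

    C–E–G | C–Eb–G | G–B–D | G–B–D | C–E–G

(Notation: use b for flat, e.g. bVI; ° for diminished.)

The diatonic triads in C major are C, Dm, Em, F, G, Am, Bdim. Of the given chords, C–E–G = C and G–B–D = G are diatonic. C–Eb–G is not: scale degree 1 in C major carries C (I). In C minor the chord on that degree is Cm, so here it functions as i, borrowed from the parallel minor.

i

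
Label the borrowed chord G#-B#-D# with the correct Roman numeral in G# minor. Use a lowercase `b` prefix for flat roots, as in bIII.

I

G# is scale degree 1 in G# minor. Diatonically G# minor has G#m (i) on that degree; G#–B#–D# is instead the major chord native to G# major, so it takes the label I.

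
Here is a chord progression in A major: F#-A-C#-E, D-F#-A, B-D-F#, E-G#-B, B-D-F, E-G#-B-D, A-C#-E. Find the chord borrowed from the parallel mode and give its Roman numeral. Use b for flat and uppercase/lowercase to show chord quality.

ii°

In A major the diatonic chords are A, Bm, C#m, D, E, F#m, G#dim. F#–A–C#–E = F#m7, D–F#–A = D, B–D–F# = Bm, E–G#–B = E, E–G#–B–D = E7 and A–C#–E = A are all diatonic. B–D–F doesn't fit — on degree 2 A major would have Bm (ii). Bdim is the degree-2 chord of A minor, so it is the borrowed ii°.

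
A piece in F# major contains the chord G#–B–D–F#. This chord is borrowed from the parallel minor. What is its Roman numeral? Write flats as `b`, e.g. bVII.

iiø7

G# is scale degree 2 in F# major. Diatonically F# major has G#m (ii) on that degree; G#–B–D–F# is instead the half-diminished-seventh chord native to F# minor, so it takes the label iiø7.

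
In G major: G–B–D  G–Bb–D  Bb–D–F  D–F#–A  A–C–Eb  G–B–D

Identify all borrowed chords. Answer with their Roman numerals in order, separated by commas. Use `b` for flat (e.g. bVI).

i, bIII, ii°

The diatonic triads in G major are G, Am, Bm, C, D, Em, F#dim. G–B–D = G and D–F#–A = D both belong to that set. G–Bb–D is not: scale degree 1 in G major carries G (I). In G minor the chord on that degree is Gm, so here it functions as i, borrowed from the parallel minor. But Bb–D–F is foreign: the diatonic iii on degree 3 is Bm, whereas Bb comes from G minor. It is labeled bIII. A–C–Eb is not: scale degree 2 in G major carries Am (ii). In G minor the chord on that degree is Adim, so here it functions as ii°, borrowed from the parallel minor.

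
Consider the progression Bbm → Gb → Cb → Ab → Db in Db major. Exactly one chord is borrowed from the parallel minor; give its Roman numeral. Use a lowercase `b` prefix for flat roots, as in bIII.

Db major has the diatonic set Db, Ebm, Fm, Gb, Ab, Bbm, Cdim. Bbm, Gb, Ab and Db all belong to that set. But Cb (Cb–Eb–Gb) is foreign: the diatonic vii° on degree 7 is Cdim, whereas Cb comes from Db minor. It is labeled bVII.

bVII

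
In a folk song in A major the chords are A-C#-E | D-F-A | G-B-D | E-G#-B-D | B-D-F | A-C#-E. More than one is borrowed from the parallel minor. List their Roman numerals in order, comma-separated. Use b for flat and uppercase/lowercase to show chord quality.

iv, bVII, ii°

A major has the diatonic set A, Bm, C#m, D, E, F#m, G#dim. Of the given chords, A–C#–E = A and E–G#–B–D = E7 are diatonic. But D–F–A is foreign: the diatonic IV on degree 4 is D, whereas Dm comes from A minor. It is labeled iv. But G–B–D is foreign: the diatonic vii° on degree 7 is G#dim, whereas G comes from A minor. It is labeled bVII. B–D–F doesn't fit — on degree 2 A major would have Bm (ii). Bdim is the degree-2 chord of A minor, so it is the borrowed ii°.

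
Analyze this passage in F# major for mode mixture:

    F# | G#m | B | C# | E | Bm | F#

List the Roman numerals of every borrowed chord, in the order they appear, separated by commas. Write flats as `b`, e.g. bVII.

The diatonic triads in F# major are F#, G#m, A#m, B, C#, D#m, E#dim. Of the given chords, F#, G#m, B and C# are diatonic. E (E–G#–B) is not: scale degree 7 in F# major carries E#dim (vii°). In F# minor the chord on that degree is E, so here it functions as bVII, borrowed from the parallel minor. Bm (B–D–F#) is not: scale degree 4 in F# major carries B (IV). In F# minor the chord on that degree is Bm, so here it functions as iv, borrowed from the parallel minor.

bVII, iv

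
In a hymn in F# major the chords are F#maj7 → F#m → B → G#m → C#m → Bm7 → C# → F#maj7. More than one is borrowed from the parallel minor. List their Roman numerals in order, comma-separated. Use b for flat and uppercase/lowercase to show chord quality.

i, v, iv7

F# major has the diatonic set F#, G#m, A#m, B, C#, D#m, E#dim. F#maj7, B, G#m and C# are all diatonic. But F#m (F#–A–C#) is foreign: the diatonic I on degree 1 is F#, whereas F#m comes from F# minor. It is labeled i. C#m (C#–E–G#) is not: scale degree 5 in F# major carries C# (V). In F# minor the chord on that degree is C#m, so here it functions as v, borrowed from the parallel minor. But Bm7 (B–D–F#–A) is foreign: the diatonic IV on degree 4 is B, whereas Bm7 comes from F# minor. It is labeled iv7.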